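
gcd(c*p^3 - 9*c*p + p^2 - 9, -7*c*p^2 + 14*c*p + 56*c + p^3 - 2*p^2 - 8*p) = 1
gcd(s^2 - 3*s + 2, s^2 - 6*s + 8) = s - 2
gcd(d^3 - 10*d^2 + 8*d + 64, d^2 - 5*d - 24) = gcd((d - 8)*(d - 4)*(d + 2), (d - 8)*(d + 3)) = d - 8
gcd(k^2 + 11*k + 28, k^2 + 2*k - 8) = k + 4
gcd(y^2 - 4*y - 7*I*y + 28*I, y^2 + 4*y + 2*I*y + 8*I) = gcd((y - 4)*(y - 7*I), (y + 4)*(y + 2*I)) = 1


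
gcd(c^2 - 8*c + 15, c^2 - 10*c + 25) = c - 5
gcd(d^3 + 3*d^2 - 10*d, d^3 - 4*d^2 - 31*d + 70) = d^2 + 3*d - 10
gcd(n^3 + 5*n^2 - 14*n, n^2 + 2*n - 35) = n + 7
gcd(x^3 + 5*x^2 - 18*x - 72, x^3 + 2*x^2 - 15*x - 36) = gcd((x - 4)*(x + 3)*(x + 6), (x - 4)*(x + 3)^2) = x^2 - x - 12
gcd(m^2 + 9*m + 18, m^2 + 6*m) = m + 6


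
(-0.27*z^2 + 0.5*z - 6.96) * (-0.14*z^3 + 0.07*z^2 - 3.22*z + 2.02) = 0.0378*z^5 - 0.0889*z^4 + 1.8788*z^3 - 2.6426*z^2 + 23.4212*z - 14.0592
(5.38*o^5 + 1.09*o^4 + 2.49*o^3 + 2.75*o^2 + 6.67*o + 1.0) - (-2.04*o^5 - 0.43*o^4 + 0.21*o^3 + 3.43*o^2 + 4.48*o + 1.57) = 7.42*o^5 + 1.52*o^4 + 2.28*o^3 - 0.68*o^2 + 2.19*o - 0.57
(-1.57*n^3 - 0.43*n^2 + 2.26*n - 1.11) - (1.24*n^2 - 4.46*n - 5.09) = -1.57*n^3 - 1.67*n^2 + 6.72*n + 3.98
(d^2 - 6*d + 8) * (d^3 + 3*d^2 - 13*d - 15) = d^5 - 3*d^4 - 23*d^3 + 87*d^2 - 14*d - 120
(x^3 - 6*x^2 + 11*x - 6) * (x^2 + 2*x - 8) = x^5 - 4*x^4 - 9*x^3 + 64*x^2 - 100*x + 48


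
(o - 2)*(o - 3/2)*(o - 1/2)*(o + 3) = o^4 - o^3 - 29*o^2/4 + 51*o/4 - 9/2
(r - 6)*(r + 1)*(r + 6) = r^3 + r^2 - 36*r - 36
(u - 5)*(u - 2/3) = u^2 - 17*u/3 + 10/3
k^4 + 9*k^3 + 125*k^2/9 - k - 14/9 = (k - 1/3)*(k + 1/3)*(k + 2)*(k + 7)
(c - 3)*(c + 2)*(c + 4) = c^3 + 3*c^2 - 10*c - 24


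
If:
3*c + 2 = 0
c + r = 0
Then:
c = -2/3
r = 2/3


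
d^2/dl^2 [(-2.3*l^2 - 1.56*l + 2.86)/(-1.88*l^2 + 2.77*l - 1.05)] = (34.982288*l^3 - 87.891504*l^2 + 70.885776*l - 18.451688)/(6.644672*l^6 - 29.370864*l^5 + 54.408516*l^4 - 54.061813*l^3 + 30.387735*l^2 - 9.161775*l + 1.157625)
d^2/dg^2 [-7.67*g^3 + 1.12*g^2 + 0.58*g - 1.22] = 2.24 - 46.02*g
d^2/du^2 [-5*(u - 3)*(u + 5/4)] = -10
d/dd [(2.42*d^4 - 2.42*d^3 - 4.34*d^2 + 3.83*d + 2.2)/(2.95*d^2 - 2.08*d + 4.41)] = (14.278*d^5 - 22.2398*d^4 + 52.756*d^3 - 34.2879*d^2 - 51.2588*d + 21.4663)/(8.7025*d^4 - 12.272*d^3 + 30.3454*d^2 - 18.3456*d + 19.4481)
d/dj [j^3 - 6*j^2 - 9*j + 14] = 3*j^2 - 12*j - 9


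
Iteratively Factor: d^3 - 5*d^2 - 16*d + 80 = (d - 5)*(d^2 - 16) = (d - 5)*(d - 4)*(d + 4)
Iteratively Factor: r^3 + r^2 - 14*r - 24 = (r + 3)*(r^2 - 2*r - 8) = (r - 4)*(r + 3)*(r + 2)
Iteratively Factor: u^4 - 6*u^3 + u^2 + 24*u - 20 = (u - 2)*(u^3 - 4*u^2 - 7*u + 10) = (u - 2)*(u - 1)*(u^2 - 3*u - 10) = (u - 2)*(u - 1)*(u + 2)*(u - 5)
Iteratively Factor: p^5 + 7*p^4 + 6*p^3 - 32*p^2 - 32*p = (p + 4)*(p^4 + 3*p^3 - 6*p^2 - 8*p) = p*(p + 4)*(p^3 + 3*p^2 - 6*p - 8) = p*(p + 1)*(p + 4)*(p^2 + 2*p - 8) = p*(p - 2)*(p + 1)*(p + 4)*(p + 4)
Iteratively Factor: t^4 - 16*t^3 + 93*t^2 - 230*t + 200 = (t - 5)*(t^3 - 11*t^2 + 38*t - 40) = (t - 5)*(t - 4)*(t^2 - 7*t + 10) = (t - 5)^2*(t - 4)*(t - 2)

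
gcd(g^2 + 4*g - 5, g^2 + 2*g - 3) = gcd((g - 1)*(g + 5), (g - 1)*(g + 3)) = g - 1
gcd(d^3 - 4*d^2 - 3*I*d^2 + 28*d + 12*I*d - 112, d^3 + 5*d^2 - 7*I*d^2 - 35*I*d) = d - 7*I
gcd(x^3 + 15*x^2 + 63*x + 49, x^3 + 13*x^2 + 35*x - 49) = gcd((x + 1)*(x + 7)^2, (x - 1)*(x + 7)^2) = x^2 + 14*x + 49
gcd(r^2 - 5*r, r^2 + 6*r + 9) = 1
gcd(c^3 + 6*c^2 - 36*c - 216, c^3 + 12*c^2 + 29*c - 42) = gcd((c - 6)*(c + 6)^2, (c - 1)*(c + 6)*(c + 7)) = c + 6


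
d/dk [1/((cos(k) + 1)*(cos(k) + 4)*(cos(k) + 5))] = (-3*sin(k)^2 + 20*cos(k) + 32)*sin(k)/((cos(k) + 1)^2*(cos(k) + 4)^2*(cos(k) + 5)^2)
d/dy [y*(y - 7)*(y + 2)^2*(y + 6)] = 5*y^4 + 12*y^3 - 126*y^2 - 344*y - 168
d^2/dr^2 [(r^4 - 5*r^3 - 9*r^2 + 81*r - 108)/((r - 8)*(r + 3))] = 2*(r^6 - 15*r^5 + 3*r^4 + 751*r^3 + 684*r^2 - 1188*r - 20196)/(r^6 - 15*r^5 + 3*r^4 + 595*r^3 - 72*r^2 - 8640*r - 13824)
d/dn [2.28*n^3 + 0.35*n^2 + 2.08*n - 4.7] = 6.84*n^2 + 0.7*n + 2.08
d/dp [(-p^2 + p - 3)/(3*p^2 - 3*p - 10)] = 19*(2*p - 1)/(-3*p^2 + 3*p + 10)^2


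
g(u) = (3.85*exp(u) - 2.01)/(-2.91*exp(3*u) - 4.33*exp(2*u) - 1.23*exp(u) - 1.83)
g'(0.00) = -0.05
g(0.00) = -0.18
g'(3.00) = 0.01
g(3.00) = 0.00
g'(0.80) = 0.13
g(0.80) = -0.11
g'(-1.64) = -0.49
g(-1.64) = 0.56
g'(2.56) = 0.01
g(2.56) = -0.01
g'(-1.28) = -0.59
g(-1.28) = 0.37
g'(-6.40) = -0.00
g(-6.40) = 1.09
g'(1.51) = 0.07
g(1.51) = -0.04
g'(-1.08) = -0.61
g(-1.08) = 0.25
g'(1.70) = 0.05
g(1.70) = -0.03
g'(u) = (3.85*exp(u) - 2.01)*(8.73*exp(3*u) + 8.66*exp(2*u) + 1.23*exp(u))/(-2.91*exp(3*u) - 4.33*exp(2*u) - 1.23*exp(u) - 1.83)^2 + 3.85*exp(u)/(-2.91*exp(3*u) - 4.33*exp(2*u) - 1.23*exp(u) - 1.83)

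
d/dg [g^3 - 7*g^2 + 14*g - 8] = 3*g^2 - 14*g + 14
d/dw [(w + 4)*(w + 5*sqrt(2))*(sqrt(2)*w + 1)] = 3*sqrt(2)*w^2 + 8*sqrt(2)*w + 22*w + 5*sqrt(2) + 44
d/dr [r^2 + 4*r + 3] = 2*r + 4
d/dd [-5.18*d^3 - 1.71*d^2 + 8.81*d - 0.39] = -15.54*d^2 - 3.42*d + 8.81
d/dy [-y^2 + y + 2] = 1 - 2*y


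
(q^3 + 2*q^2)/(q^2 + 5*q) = q*(q + 2)/(q + 5)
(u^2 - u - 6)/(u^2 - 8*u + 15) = (u + 2)/(u - 5)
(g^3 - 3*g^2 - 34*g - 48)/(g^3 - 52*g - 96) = (g + 3)/(g + 6)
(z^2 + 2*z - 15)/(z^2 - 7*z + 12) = (z + 5)/(z - 4)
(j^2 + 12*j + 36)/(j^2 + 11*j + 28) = (j^2 + 12*j + 36)/(j^2 + 11*j + 28)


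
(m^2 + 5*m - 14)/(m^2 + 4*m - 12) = (m + 7)/(m + 6)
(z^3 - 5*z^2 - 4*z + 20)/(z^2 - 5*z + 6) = (z^2 - 3*z - 10)/(z - 3)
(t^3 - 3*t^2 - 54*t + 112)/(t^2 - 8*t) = t + 5 - 14/t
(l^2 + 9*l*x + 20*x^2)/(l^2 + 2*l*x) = (l^2 + 9*l*x + 20*x^2)/(l*(l + 2*x))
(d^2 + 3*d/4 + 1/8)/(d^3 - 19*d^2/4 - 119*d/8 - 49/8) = (4*d + 1)/(4*d^2 - 21*d - 49)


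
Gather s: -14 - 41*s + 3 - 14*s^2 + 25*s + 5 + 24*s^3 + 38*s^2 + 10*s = 24*s^3 + 24*s^2 - 6*s - 6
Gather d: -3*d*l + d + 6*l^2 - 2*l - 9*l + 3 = d*(1 - 3*l) + 6*l^2 - 11*l + 3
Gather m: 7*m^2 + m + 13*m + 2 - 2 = 7*m^2 + 14*m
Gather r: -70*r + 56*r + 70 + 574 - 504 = 140 - 14*r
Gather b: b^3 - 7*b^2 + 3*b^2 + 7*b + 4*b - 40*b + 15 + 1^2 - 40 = b^3 - 4*b^2 - 29*b - 24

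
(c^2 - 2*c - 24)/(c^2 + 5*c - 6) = (c^2 - 2*c - 24)/(c^2 + 5*c - 6)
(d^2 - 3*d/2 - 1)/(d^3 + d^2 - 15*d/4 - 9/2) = 2*(2*d + 1)/(4*d^2 + 12*d + 9)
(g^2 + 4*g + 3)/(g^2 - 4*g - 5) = (g + 3)/(g - 5)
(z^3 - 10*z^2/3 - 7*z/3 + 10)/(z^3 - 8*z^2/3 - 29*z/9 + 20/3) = 3*(z - 2)/(3*z - 4)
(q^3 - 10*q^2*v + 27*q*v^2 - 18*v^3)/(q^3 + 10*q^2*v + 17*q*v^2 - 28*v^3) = (q^2 - 9*q*v + 18*v^2)/(q^2 + 11*q*v + 28*v^2)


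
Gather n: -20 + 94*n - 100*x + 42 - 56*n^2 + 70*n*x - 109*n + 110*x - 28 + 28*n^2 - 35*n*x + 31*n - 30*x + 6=-28*n^2 + n*(35*x + 16) - 20*x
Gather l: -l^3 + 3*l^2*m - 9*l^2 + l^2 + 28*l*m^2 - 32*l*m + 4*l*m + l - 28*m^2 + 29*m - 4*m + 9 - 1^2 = -l^3 + l^2*(3*m - 8) + l*(28*m^2 - 28*m + 1) - 28*m^2 + 25*m + 8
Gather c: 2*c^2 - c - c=2*c^2 - 2*c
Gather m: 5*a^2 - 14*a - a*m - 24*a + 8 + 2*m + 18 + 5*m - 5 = 5*a^2 - 38*a + m*(7 - a) + 21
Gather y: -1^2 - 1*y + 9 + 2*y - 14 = y - 6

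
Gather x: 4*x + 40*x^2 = 40*x^2 + 4*x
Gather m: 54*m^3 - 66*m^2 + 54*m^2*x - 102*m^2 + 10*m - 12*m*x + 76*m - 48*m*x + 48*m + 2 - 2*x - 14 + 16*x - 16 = 54*m^3 + m^2*(54*x - 168) + m*(134 - 60*x) + 14*x - 28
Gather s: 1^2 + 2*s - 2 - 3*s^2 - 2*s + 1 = -3*s^2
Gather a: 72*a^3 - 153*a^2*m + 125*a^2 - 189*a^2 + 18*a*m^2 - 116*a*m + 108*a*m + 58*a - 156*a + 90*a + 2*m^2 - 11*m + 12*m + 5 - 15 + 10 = 72*a^3 + a^2*(-153*m - 64) + a*(18*m^2 - 8*m - 8) + 2*m^2 + m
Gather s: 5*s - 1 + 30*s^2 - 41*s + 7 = 30*s^2 - 36*s + 6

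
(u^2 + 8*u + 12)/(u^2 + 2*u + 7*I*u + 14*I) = (u + 6)/(u + 7*I)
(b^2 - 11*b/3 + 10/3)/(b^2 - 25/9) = 3*(b - 2)/(3*b + 5)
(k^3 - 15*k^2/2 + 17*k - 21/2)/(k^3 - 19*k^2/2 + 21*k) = (k^2 - 4*k + 3)/(k*(k - 6))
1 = 1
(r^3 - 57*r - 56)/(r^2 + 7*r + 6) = (r^2 - r - 56)/(r + 6)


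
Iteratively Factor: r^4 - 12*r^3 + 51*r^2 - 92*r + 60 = (r - 3)*(r^3 - 9*r^2 + 24*r - 20) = (r - 3)*(r - 2)*(r^2 - 7*r + 10) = (r - 5)*(r - 3)*(r - 2)*(r - 2)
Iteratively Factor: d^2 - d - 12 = (d - 4)*(d + 3)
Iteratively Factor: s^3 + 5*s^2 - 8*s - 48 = (s - 3)*(s^2 + 8*s + 16) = (s - 3)*(s + 4)*(s + 4)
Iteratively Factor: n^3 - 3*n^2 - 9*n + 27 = (n - 3)*(n^2 - 9) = (n - 3)^2*(n + 3)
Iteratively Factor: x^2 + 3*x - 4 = (x - 1)*(x + 4)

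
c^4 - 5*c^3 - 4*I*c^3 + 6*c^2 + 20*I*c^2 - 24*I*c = c*(c - 3)*(c - 2)*(c - 4*I)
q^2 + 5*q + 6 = (q + 2)*(q + 3)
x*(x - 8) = x^2 - 8*x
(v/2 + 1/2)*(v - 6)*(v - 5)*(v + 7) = v^4/2 - 3*v^3/2 - 51*v^2/2 + 163*v/2 + 105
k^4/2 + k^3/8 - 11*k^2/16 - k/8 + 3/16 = (k/2 + 1/2)*(k - 1)*(k - 1/2)*(k + 3/4)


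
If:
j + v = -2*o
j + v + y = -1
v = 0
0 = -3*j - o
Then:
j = 0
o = 0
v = 0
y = -1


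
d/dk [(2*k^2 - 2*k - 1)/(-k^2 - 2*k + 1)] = 2*(-3*k^2 + k - 2)/(k^4 + 4*k^3 + 2*k^2 - 4*k + 1)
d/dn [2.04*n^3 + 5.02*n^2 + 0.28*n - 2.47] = 6.12*n^2 + 10.04*n + 0.28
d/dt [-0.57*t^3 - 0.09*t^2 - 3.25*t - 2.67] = -1.71*t^2 - 0.18*t - 3.25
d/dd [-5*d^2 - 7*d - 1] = -10*d - 7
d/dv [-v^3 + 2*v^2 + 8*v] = -3*v^2 + 4*v + 8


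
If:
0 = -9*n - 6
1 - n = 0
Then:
No Solution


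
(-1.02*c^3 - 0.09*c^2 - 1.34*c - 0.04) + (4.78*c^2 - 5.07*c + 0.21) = -1.02*c^3 + 4.69*c^2 - 6.41*c + 0.17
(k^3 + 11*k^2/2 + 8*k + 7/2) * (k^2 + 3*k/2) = k^5 + 7*k^4 + 65*k^3/4 + 31*k^2/2 + 21*k/4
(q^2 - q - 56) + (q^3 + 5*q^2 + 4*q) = q^3 + 6*q^2 + 3*q - 56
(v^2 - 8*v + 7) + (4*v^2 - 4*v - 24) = 5*v^2 - 12*v - 17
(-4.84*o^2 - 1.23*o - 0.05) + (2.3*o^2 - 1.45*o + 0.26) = -2.54*o^2 - 2.68*o + 0.21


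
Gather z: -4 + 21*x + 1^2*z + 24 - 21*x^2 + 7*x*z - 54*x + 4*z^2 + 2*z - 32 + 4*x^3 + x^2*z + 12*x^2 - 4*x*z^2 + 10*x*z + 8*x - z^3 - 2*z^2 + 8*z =4*x^3 - 9*x^2 - 25*x - z^3 + z^2*(2 - 4*x) + z*(x^2 + 17*x + 11) - 12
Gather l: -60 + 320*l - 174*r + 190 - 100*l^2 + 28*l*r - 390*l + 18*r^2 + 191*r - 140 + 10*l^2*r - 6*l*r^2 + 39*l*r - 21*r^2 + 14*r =l^2*(10*r - 100) + l*(-6*r^2 + 67*r - 70) - 3*r^2 + 31*r - 10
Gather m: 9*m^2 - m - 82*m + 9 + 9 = 9*m^2 - 83*m + 18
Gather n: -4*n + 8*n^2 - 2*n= 8*n^2 - 6*n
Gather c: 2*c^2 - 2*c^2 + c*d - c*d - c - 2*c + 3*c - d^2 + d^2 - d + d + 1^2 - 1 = 0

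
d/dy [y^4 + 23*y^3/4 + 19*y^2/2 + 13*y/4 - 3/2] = 4*y^3 + 69*y^2/4 + 19*y + 13/4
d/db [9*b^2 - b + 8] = 18*b - 1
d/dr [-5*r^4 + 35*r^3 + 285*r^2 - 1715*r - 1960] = -20*r^3 + 105*r^2 + 570*r - 1715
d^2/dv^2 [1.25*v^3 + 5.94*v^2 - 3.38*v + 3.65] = 7.5*v + 11.88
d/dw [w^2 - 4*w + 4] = 2*w - 4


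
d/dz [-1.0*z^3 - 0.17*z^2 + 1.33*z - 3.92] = -3.0*z^2 - 0.34*z + 1.33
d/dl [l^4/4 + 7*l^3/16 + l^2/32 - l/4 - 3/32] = l^3 + 21*l^2/16 + l/16 - 1/4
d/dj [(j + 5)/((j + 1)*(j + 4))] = (-j^2 - 10*j - 21)/(j^4 + 10*j^3 + 33*j^2 + 40*j + 16)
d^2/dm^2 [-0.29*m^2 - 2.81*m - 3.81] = -0.580000000000000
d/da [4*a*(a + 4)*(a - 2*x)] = 12*a^2 - 16*a*x + 32*a - 32*x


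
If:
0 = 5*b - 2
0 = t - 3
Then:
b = 2/5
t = 3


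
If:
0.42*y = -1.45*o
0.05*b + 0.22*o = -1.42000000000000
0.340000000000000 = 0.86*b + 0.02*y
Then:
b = -0.12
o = -6.43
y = 22.19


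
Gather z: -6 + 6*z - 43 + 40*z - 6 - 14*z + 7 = 32*z - 48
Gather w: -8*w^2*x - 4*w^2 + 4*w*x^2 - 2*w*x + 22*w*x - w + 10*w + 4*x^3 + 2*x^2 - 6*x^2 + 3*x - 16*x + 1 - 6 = w^2*(-8*x - 4) + w*(4*x^2 + 20*x + 9) + 4*x^3 - 4*x^2 - 13*x - 5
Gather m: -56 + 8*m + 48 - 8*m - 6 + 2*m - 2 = 2*m - 16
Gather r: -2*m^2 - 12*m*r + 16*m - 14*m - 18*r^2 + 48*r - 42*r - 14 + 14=-2*m^2 + 2*m - 18*r^2 + r*(6 - 12*m)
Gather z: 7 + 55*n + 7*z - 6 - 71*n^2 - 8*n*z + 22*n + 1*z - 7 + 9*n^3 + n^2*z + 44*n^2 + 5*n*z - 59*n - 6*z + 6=9*n^3 - 27*n^2 + 18*n + z*(n^2 - 3*n + 2)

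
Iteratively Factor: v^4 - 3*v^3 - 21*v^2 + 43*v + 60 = (v + 4)*(v^3 - 7*v^2 + 7*v + 15) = (v - 5)*(v + 4)*(v^2 - 2*v - 3) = (v - 5)*(v + 1)*(v + 4)*(v - 3)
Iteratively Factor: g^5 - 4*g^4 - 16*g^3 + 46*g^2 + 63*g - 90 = (g - 3)*(g^4 - g^3 - 19*g^2 - 11*g + 30) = (g - 5)*(g - 3)*(g^3 + 4*g^2 + g - 6) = (g - 5)*(g - 3)*(g + 3)*(g^2 + g - 2) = (g - 5)*(g - 3)*(g + 2)*(g + 3)*(g - 1)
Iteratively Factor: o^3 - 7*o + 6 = (o + 3)*(o^2 - 3*o + 2) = (o - 2)*(o + 3)*(o - 1)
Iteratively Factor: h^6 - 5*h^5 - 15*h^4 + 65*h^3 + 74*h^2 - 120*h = (h - 1)*(h^5 - 4*h^4 - 19*h^3 + 46*h^2 + 120*h) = h*(h - 1)*(h^4 - 4*h^3 - 19*h^2 + 46*h + 120) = h*(h - 4)*(h - 1)*(h^3 - 19*h - 30) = h*(h - 4)*(h - 1)*(h + 2)*(h^2 - 2*h - 15) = h*(h - 5)*(h - 4)*(h - 1)*(h + 2)*(h + 3)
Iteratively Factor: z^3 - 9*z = (z)*(z^2 - 9) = z*(z - 3)*(z + 3)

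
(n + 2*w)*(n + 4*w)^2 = n^3 + 10*n^2*w + 32*n*w^2 + 32*w^3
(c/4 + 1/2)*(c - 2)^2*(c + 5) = c^4/4 + 3*c^3/4 - 7*c^2/2 - 3*c + 10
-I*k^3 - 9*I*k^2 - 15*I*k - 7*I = (k + 1)*(k + 7)*(-I*k - I)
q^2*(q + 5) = q^3 + 5*q^2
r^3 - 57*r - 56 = (r - 8)*(r + 1)*(r + 7)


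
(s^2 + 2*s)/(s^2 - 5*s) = (s + 2)/(s - 5)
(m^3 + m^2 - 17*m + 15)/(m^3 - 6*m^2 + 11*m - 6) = (m + 5)/(m - 2)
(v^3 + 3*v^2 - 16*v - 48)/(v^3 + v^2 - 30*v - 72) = (v - 4)/(v - 6)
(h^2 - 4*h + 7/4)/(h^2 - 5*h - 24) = (-h^2 + 4*h - 7/4)/(-h^2 + 5*h + 24)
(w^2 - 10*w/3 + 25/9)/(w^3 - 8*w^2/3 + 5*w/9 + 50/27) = 3/(3*w + 2)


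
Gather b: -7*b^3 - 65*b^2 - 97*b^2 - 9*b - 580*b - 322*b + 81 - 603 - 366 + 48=-7*b^3 - 162*b^2 - 911*b - 840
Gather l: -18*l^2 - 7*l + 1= -18*l^2 - 7*l + 1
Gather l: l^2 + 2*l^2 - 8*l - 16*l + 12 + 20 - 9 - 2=3*l^2 - 24*l + 21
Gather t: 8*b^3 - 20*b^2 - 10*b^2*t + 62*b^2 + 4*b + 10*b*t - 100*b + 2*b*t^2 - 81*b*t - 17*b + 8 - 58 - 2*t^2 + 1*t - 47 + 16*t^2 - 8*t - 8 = 8*b^3 + 42*b^2 - 113*b + t^2*(2*b + 14) + t*(-10*b^2 - 71*b - 7) - 105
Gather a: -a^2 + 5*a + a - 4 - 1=-a^2 + 6*a - 5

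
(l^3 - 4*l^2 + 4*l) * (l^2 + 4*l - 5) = l^5 - 17*l^3 + 36*l^2 - 20*l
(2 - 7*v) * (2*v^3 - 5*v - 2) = -14*v^4 + 4*v^3 + 35*v^2 + 4*v - 4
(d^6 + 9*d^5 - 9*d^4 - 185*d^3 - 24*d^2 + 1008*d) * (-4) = -4*d^6 - 36*d^5 + 36*d^4 + 740*d^3 + 96*d^2 - 4032*d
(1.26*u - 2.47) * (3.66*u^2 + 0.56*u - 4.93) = 4.6116*u^3 - 8.3346*u^2 - 7.595*u + 12.1771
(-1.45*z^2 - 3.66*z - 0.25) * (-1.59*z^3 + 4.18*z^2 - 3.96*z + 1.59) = 2.3055*z^5 - 0.241599999999998*z^4 - 9.1593*z^3 + 11.1431*z^2 - 4.8294*z - 0.3975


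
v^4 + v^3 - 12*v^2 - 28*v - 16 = (v - 4)*(v + 1)*(v + 2)^2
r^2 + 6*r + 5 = (r + 1)*(r + 5)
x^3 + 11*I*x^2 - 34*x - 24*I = (x + I)*(x + 4*I)*(x + 6*I)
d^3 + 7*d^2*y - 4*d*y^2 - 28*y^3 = (d - 2*y)*(d + 2*y)*(d + 7*y)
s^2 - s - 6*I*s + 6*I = (s - 1)*(s - 6*I)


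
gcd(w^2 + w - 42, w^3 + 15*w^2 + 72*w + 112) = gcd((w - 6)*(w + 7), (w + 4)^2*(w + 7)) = w + 7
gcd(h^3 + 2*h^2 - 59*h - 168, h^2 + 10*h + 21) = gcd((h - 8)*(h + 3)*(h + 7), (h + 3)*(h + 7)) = h^2 + 10*h + 21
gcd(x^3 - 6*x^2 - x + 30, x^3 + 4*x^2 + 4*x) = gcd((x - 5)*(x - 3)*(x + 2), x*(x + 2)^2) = x + 2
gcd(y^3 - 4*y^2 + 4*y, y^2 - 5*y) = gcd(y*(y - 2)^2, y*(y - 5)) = y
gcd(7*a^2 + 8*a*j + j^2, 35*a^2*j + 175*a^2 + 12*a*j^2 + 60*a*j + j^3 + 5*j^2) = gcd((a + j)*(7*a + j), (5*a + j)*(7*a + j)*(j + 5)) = 7*a + j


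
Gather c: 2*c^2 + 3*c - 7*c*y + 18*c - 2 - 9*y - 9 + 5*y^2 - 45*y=2*c^2 + c*(21 - 7*y) + 5*y^2 - 54*y - 11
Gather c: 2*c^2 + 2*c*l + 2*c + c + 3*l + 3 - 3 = 2*c^2 + c*(2*l + 3) + 3*l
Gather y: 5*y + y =6*y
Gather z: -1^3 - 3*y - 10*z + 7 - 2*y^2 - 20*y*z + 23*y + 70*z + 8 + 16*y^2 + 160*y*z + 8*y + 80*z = 14*y^2 + 28*y + z*(140*y + 140) + 14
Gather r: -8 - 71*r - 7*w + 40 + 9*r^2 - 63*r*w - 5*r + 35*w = 9*r^2 + r*(-63*w - 76) + 28*w + 32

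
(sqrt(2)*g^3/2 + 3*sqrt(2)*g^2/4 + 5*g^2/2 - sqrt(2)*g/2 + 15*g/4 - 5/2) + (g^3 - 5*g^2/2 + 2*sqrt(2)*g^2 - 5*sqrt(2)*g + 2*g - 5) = sqrt(2)*g^3/2 + g^3 + 11*sqrt(2)*g^2/4 - 11*sqrt(2)*g/2 + 23*g/4 - 15/2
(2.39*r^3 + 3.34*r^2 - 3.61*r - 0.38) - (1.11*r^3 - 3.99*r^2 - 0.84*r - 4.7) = 1.28*r^3 + 7.33*r^2 - 2.77*r + 4.32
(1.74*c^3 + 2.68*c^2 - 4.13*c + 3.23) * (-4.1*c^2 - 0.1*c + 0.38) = -7.134*c^5 - 11.162*c^4 + 17.3262*c^3 - 11.8116*c^2 - 1.8924*c + 1.2274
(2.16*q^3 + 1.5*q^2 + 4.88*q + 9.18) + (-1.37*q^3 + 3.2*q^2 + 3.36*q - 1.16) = 0.79*q^3 + 4.7*q^2 + 8.24*q + 8.02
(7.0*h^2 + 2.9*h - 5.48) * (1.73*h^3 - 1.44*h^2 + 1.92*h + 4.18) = 12.11*h^5 - 5.063*h^4 - 0.216400000000002*h^3 + 42.7192*h^2 + 1.6004*h - 22.9064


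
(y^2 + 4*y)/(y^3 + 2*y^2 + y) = (y + 4)/(y^2 + 2*y + 1)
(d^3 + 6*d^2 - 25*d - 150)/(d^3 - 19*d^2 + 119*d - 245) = (d^2 + 11*d + 30)/(d^2 - 14*d + 49)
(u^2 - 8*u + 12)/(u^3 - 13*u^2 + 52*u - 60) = 1/(u - 5)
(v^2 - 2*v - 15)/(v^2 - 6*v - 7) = (-v^2 + 2*v + 15)/(-v^2 + 6*v + 7)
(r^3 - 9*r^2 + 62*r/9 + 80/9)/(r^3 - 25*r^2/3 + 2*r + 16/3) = (r - 5/3)/(r - 1)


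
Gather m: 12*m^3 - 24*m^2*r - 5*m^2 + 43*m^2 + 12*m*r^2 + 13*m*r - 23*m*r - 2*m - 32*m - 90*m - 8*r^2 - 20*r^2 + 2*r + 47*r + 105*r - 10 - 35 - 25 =12*m^3 + m^2*(38 - 24*r) + m*(12*r^2 - 10*r - 124) - 28*r^2 + 154*r - 70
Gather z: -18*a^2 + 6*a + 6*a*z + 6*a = -18*a^2 + 6*a*z + 12*a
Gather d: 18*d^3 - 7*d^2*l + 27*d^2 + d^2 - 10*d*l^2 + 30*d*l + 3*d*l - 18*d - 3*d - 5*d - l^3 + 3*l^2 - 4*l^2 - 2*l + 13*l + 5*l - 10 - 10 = 18*d^3 + d^2*(28 - 7*l) + d*(-10*l^2 + 33*l - 26) - l^3 - l^2 + 16*l - 20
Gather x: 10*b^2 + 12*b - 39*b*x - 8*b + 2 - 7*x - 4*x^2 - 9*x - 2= 10*b^2 + 4*b - 4*x^2 + x*(-39*b - 16)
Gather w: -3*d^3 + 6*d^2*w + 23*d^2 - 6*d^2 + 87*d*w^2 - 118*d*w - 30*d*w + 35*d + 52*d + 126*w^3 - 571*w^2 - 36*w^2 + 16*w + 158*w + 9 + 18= -3*d^3 + 17*d^2 + 87*d + 126*w^3 + w^2*(87*d - 607) + w*(6*d^2 - 148*d + 174) + 27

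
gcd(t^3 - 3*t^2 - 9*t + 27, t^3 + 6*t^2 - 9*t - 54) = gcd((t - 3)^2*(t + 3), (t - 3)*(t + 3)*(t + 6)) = t^2 - 9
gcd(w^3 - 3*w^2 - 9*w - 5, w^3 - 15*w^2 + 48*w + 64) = w + 1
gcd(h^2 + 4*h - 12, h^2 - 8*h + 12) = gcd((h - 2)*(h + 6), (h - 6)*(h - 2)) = h - 2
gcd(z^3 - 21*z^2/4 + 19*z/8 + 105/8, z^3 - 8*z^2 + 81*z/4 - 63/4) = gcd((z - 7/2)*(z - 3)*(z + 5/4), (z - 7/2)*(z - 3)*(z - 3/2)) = z^2 - 13*z/2 + 21/2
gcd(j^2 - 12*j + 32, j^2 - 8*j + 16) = j - 4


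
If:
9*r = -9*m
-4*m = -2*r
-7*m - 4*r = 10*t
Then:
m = 0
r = 0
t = 0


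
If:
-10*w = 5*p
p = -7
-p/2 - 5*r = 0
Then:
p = -7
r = 7/10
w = 7/2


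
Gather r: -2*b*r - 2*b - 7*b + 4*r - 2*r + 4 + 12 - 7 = -9*b + r*(2 - 2*b) + 9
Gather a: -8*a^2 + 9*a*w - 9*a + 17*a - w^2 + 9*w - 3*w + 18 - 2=-8*a^2 + a*(9*w + 8) - w^2 + 6*w + 16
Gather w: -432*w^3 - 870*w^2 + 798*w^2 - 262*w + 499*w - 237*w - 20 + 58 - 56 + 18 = -432*w^3 - 72*w^2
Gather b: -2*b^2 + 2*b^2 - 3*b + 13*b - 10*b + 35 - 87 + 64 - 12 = 0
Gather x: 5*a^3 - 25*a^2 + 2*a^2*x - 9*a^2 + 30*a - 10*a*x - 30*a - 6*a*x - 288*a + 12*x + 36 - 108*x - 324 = 5*a^3 - 34*a^2 - 288*a + x*(2*a^2 - 16*a - 96) - 288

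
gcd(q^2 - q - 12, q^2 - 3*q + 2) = 1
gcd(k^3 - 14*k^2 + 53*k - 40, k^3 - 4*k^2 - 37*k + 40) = k^2 - 9*k + 8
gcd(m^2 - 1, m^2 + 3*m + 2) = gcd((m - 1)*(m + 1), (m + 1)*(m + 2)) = m + 1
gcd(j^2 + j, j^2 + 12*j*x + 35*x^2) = 1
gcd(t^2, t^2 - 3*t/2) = t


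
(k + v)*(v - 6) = k*v - 6*k + v^2 - 6*v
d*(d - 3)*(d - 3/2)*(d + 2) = d^4 - 5*d^3/2 - 9*d^2/2 + 9*d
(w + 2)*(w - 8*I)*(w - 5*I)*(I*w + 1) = I*w^4 + 14*w^3 + 2*I*w^3 + 28*w^2 - 53*I*w^2 - 40*w - 106*I*w - 80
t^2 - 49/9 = (t - 7/3)*(t + 7/3)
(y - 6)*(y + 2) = y^2 - 4*y - 12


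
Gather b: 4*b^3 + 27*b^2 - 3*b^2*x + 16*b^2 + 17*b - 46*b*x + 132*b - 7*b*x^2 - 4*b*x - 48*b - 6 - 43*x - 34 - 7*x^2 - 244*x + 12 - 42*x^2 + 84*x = 4*b^3 + b^2*(43 - 3*x) + b*(-7*x^2 - 50*x + 101) - 49*x^2 - 203*x - 28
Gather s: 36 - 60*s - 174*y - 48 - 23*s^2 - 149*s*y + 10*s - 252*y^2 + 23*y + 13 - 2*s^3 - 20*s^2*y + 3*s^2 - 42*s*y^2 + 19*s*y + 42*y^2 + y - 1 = -2*s^3 + s^2*(-20*y - 20) + s*(-42*y^2 - 130*y - 50) - 210*y^2 - 150*y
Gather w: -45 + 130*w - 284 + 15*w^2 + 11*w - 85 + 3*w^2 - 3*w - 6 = 18*w^2 + 138*w - 420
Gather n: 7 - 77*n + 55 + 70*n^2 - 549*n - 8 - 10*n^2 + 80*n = 60*n^2 - 546*n + 54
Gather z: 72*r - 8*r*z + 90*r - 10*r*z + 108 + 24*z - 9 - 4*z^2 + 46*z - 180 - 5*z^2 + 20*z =162*r - 9*z^2 + z*(90 - 18*r) - 81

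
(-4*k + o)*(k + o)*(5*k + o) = -20*k^3 - 19*k^2*o + 2*k*o^2 + o^3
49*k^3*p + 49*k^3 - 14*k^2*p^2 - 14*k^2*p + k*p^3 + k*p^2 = (-7*k + p)^2*(k*p + k)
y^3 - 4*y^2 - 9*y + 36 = (y - 4)*(y - 3)*(y + 3)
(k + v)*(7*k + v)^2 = 49*k^3 + 63*k^2*v + 15*k*v^2 + v^3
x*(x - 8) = x^2 - 8*x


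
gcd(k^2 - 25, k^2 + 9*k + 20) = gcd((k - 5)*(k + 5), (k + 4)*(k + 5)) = k + 5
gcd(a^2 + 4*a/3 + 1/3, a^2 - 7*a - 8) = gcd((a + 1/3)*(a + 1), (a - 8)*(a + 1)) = a + 1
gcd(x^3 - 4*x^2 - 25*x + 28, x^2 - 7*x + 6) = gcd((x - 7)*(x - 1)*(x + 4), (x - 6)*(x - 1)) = x - 1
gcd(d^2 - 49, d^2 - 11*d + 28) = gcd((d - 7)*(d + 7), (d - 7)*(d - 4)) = d - 7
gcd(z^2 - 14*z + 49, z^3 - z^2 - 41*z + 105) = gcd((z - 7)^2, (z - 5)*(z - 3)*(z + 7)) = 1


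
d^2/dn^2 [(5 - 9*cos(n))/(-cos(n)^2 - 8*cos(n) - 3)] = 2*(-81*(1 - cos(2*n))^2*cos(n) + 92*(1 - cos(2*n))^2 - 1494*cos(n) + 1260*cos(2*n) + 228*cos(3*n) + 18*cos(5*n) - 3276)/(16*cos(n) + cos(2*n) + 7)^3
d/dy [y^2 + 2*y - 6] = 2*y + 2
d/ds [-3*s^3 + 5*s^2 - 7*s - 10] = -9*s^2 + 10*s - 7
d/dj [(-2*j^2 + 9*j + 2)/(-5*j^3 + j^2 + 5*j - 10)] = (-10*j^4 + 90*j^3 + 11*j^2 + 36*j - 100)/(25*j^6 - 10*j^5 - 49*j^4 + 110*j^3 + 5*j^2 - 100*j + 100)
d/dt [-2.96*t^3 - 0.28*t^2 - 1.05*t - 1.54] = -8.88*t^2 - 0.56*t - 1.05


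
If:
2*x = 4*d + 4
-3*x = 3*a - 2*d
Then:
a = -2*x/3 - 2/3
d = x/2 - 1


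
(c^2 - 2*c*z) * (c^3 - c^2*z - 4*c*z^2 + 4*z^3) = c^5 - 3*c^4*z - 2*c^3*z^2 + 12*c^2*z^3 - 8*c*z^4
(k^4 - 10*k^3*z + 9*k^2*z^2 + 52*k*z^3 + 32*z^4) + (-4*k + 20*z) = k^4 - 10*k^3*z + 9*k^2*z^2 + 52*k*z^3 - 4*k + 32*z^4 + 20*z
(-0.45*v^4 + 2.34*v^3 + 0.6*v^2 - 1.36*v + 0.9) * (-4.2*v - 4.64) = 1.89*v^5 - 7.74*v^4 - 13.3776*v^3 + 2.928*v^2 + 2.5304*v - 4.176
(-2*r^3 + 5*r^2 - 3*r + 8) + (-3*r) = -2*r^3 + 5*r^2 - 6*r + 8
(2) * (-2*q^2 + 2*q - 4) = -4*q^2 + 4*q - 8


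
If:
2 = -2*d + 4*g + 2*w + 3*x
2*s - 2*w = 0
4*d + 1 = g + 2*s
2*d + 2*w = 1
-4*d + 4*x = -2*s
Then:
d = 1/14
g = 3/7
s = 3/7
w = 3/7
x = -1/7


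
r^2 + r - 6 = (r - 2)*(r + 3)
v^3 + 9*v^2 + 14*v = v*(v + 2)*(v + 7)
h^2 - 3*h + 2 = (h - 2)*(h - 1)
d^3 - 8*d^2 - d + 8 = (d - 8)*(d - 1)*(d + 1)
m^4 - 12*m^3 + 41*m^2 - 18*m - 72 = (m - 6)*(m - 4)*(m - 3)*(m + 1)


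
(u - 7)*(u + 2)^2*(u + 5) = u^4 + 2*u^3 - 39*u^2 - 148*u - 140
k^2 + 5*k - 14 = (k - 2)*(k + 7)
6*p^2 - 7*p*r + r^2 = (-6*p + r)*(-p + r)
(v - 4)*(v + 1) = v^2 - 3*v - 4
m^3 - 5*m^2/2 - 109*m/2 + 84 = (m - 8)*(m - 3/2)*(m + 7)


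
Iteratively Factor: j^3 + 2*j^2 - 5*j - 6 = (j - 2)*(j^2 + 4*j + 3) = (j - 2)*(j + 3)*(j + 1)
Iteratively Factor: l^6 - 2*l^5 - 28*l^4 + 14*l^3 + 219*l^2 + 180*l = (l + 3)*(l^5 - 5*l^4 - 13*l^3 + 53*l^2 + 60*l) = l*(l + 3)*(l^4 - 5*l^3 - 13*l^2 + 53*l + 60) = l*(l + 3)^2*(l^3 - 8*l^2 + 11*l + 20) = l*(l - 4)*(l + 3)^2*(l^2 - 4*l - 5) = l*(l - 4)*(l + 1)*(l + 3)^2*(l - 5)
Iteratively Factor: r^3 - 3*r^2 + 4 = (r - 2)*(r^2 - r - 2) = (r - 2)^2*(r + 1)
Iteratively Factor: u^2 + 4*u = (u + 4)*(u)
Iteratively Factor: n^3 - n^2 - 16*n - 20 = (n - 5)*(n^2 + 4*n + 4) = (n - 5)*(n + 2)*(n + 2)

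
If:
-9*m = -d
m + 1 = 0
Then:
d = -9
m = -1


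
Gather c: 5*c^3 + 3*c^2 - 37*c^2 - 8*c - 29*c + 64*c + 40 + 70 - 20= 5*c^3 - 34*c^2 + 27*c + 90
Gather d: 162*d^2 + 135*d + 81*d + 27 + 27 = 162*d^2 + 216*d + 54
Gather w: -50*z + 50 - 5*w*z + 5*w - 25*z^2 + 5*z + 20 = w*(5 - 5*z) - 25*z^2 - 45*z + 70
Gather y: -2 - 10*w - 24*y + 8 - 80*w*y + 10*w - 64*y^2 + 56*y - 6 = -64*y^2 + y*(32 - 80*w)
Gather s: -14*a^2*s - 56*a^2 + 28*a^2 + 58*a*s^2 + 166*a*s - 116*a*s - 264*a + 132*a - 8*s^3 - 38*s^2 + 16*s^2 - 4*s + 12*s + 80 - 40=-28*a^2 - 132*a - 8*s^3 + s^2*(58*a - 22) + s*(-14*a^2 + 50*a + 8) + 40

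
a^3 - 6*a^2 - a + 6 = (a - 6)*(a - 1)*(a + 1)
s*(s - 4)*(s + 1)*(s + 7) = s^4 + 4*s^3 - 25*s^2 - 28*s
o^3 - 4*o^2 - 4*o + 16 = (o - 4)*(o - 2)*(o + 2)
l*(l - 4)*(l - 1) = l^3 - 5*l^2 + 4*l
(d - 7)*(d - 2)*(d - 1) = d^3 - 10*d^2 + 23*d - 14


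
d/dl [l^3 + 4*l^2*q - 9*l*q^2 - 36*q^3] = 3*l^2 + 8*l*q - 9*q^2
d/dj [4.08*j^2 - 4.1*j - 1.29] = 8.16*j - 4.1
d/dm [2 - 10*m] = -10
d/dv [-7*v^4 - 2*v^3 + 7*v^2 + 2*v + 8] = -28*v^3 - 6*v^2 + 14*v + 2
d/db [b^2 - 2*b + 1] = 2*b - 2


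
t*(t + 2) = t^2 + 2*t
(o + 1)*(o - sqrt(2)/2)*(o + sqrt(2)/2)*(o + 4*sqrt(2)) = o^4 + o^3 + 4*sqrt(2)*o^3 - o^2/2 + 4*sqrt(2)*o^2 - 2*sqrt(2)*o - o/2 - 2*sqrt(2)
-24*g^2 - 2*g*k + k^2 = (-6*g + k)*(4*g + k)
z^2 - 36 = (z - 6)*(z + 6)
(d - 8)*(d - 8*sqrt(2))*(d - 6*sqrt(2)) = d^3 - 14*sqrt(2)*d^2 - 8*d^2 + 96*d + 112*sqrt(2)*d - 768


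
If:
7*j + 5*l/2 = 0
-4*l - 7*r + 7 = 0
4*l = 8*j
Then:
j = 0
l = 0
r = 1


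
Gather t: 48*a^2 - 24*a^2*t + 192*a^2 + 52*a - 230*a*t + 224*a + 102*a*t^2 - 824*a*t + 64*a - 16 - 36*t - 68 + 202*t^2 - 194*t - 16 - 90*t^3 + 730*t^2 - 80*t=240*a^2 + 340*a - 90*t^3 + t^2*(102*a + 932) + t*(-24*a^2 - 1054*a - 310) - 100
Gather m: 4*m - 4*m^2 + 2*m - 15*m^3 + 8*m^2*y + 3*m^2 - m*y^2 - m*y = -15*m^3 + m^2*(8*y - 1) + m*(-y^2 - y + 6)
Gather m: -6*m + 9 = 9 - 6*m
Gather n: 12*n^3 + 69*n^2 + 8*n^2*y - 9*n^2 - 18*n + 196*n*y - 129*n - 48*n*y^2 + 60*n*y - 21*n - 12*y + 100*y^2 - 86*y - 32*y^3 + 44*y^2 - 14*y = 12*n^3 + n^2*(8*y + 60) + n*(-48*y^2 + 256*y - 168) - 32*y^3 + 144*y^2 - 112*y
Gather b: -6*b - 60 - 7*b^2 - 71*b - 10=-7*b^2 - 77*b - 70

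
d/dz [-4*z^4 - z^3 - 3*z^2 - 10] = z*(-16*z^2 - 3*z - 6)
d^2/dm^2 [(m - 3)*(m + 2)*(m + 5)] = 6*m + 8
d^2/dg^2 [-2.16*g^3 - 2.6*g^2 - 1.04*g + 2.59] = -12.96*g - 5.2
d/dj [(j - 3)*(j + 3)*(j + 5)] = 3*j^2 + 10*j - 9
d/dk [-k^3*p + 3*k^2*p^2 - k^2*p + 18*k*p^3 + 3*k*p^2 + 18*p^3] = p*(-3*k^2 + 6*k*p - 2*k + 18*p^2 + 3*p)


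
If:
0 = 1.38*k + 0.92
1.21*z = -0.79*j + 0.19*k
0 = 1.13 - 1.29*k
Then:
No Solution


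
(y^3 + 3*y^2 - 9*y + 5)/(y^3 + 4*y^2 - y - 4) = (y^2 + 4*y - 5)/(y^2 + 5*y + 4)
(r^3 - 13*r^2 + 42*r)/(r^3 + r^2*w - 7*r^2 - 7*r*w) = (r - 6)/(r + w)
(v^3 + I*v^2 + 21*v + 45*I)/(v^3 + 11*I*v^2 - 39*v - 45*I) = (v - 5*I)/(v + 5*I)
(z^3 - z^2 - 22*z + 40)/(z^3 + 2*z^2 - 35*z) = (z^3 - z^2 - 22*z + 40)/(z*(z^2 + 2*z - 35))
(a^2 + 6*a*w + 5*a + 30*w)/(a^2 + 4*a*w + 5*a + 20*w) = (a + 6*w)/(a + 4*w)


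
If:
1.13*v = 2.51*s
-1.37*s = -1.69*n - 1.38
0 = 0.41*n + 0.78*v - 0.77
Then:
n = -0.38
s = 0.54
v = 1.19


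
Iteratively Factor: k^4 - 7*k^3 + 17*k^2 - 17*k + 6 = (k - 1)*(k^3 - 6*k^2 + 11*k - 6) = (k - 3)*(k - 1)*(k^2 - 3*k + 2) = (k - 3)*(k - 1)^2*(k - 2)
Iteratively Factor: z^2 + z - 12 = (z + 4)*(z - 3)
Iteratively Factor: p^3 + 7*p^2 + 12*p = (p)*(p^2 + 7*p + 12) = p*(p + 4)*(p + 3)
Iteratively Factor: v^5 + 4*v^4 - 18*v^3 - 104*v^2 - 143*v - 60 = (v + 1)*(v^4 + 3*v^3 - 21*v^2 - 83*v - 60) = (v - 5)*(v + 1)*(v^3 + 8*v^2 + 19*v + 12) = (v - 5)*(v + 1)*(v + 3)*(v^2 + 5*v + 4) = (v - 5)*(v + 1)*(v + 3)*(v + 4)*(v + 1)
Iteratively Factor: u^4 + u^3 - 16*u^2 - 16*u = (u - 4)*(u^3 + 5*u^2 + 4*u) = (u - 4)*(u + 1)*(u^2 + 4*u) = (u - 4)*(u + 1)*(u + 4)*(u)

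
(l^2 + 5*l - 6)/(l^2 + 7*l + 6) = (l - 1)/(l + 1)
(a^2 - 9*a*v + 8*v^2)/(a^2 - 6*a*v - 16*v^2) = (a - v)/(a + 2*v)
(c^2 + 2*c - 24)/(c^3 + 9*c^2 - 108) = (c - 4)/(c^2 + 3*c - 18)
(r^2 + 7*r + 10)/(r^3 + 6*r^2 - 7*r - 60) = (r + 2)/(r^2 + r - 12)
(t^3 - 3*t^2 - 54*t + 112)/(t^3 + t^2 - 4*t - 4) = (t^2 - t - 56)/(t^2 + 3*t + 2)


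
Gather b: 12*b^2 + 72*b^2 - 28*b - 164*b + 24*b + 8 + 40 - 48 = 84*b^2 - 168*b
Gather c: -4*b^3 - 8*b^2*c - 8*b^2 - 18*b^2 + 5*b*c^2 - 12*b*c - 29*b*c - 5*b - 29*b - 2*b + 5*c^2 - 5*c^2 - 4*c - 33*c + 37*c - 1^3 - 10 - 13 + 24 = -4*b^3 - 26*b^2 + 5*b*c^2 - 36*b + c*(-8*b^2 - 41*b)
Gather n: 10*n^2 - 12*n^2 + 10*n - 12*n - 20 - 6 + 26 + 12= -2*n^2 - 2*n + 12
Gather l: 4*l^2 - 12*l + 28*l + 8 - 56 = 4*l^2 + 16*l - 48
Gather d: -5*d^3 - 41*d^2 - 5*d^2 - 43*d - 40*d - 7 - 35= -5*d^3 - 46*d^2 - 83*d - 42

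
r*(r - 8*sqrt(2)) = r^2 - 8*sqrt(2)*r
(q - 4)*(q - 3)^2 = q^3 - 10*q^2 + 33*q - 36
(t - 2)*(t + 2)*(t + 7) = t^3 + 7*t^2 - 4*t - 28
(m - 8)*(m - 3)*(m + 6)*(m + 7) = m^4 + 2*m^3 - 77*m^2 - 150*m + 1008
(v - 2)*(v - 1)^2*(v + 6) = v^4 + 2*v^3 - 19*v^2 + 28*v - 12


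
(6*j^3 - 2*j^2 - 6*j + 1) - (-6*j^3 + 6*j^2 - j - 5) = 12*j^3 - 8*j^2 - 5*j + 6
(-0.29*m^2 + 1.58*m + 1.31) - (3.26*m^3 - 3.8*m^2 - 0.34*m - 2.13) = -3.26*m^3 + 3.51*m^2 + 1.92*m + 3.44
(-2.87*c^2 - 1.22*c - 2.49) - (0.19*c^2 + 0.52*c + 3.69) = -3.06*c^2 - 1.74*c - 6.18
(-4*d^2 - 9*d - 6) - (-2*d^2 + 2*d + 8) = -2*d^2 - 11*d - 14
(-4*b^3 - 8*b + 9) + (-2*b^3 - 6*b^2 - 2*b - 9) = -6*b^3 - 6*b^2 - 10*b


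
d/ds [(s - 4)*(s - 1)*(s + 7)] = 3*s^2 + 4*s - 31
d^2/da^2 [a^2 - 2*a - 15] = 2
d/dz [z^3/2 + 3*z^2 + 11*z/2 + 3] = 3*z^2/2 + 6*z + 11/2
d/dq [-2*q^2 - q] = -4*q - 1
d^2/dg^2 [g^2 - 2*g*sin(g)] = 2*g*sin(g) - 4*cos(g) + 2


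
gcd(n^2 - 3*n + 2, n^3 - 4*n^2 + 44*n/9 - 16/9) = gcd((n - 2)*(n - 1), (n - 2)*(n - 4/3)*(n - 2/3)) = n - 2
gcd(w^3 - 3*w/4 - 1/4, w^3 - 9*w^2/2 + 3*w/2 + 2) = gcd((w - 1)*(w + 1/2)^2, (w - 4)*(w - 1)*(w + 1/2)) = w^2 - w/2 - 1/2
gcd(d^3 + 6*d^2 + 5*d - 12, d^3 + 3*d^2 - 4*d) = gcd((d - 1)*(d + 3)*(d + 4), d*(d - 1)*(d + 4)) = d^2 + 3*d - 4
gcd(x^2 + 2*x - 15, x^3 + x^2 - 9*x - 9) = x - 3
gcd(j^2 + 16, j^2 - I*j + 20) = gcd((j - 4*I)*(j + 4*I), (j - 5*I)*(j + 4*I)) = j + 4*I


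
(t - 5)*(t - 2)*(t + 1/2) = t^3 - 13*t^2/2 + 13*t/2 + 5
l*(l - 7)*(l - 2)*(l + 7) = l^4 - 2*l^3 - 49*l^2 + 98*l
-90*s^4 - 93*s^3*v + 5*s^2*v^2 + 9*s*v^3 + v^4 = (-3*s + v)*(s + v)*(5*s + v)*(6*s + v)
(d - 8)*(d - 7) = d^2 - 15*d + 56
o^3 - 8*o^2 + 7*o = o*(o - 7)*(o - 1)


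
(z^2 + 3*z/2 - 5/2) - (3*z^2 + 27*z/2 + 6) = -2*z^2 - 12*z - 17/2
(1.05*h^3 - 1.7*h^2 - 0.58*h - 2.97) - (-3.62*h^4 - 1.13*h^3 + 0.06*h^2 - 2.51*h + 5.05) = 3.62*h^4 + 2.18*h^3 - 1.76*h^2 + 1.93*h - 8.02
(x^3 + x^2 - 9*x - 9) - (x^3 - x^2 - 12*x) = 2*x^2 + 3*x - 9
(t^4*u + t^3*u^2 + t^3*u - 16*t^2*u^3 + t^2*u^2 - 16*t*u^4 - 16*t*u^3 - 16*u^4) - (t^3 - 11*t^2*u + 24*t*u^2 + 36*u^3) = t^4*u + t^3*u^2 + t^3*u - t^3 - 16*t^2*u^3 + t^2*u^2 + 11*t^2*u - 16*t*u^4 - 16*t*u^3 - 24*t*u^2 - 16*u^4 - 36*u^3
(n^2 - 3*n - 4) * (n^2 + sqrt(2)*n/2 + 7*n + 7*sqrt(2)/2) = n^4 + sqrt(2)*n^3/2 + 4*n^3 - 25*n^2 + 2*sqrt(2)*n^2 - 28*n - 25*sqrt(2)*n/2 - 14*sqrt(2)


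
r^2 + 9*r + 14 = (r + 2)*(r + 7)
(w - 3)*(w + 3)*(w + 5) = w^3 + 5*w^2 - 9*w - 45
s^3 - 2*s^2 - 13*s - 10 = (s - 5)*(s + 1)*(s + 2)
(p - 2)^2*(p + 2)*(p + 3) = p^4 + p^3 - 10*p^2 - 4*p + 24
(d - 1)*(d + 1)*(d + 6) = d^3 + 6*d^2 - d - 6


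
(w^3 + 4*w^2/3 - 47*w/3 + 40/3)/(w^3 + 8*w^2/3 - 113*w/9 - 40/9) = 3*(w - 1)/(3*w + 1)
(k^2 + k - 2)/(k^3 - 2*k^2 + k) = (k + 2)/(k*(k - 1))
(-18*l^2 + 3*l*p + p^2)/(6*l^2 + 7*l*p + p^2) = (-3*l + p)/(l + p)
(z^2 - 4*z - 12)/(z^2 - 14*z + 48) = (z + 2)/(z - 8)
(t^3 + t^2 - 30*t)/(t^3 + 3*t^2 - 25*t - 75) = t*(t + 6)/(t^2 + 8*t + 15)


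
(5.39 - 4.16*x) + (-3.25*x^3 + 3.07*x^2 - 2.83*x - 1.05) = -3.25*x^3 + 3.07*x^2 - 6.99*x + 4.34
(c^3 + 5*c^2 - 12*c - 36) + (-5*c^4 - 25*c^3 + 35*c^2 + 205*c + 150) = -5*c^4 - 24*c^3 + 40*c^2 + 193*c + 114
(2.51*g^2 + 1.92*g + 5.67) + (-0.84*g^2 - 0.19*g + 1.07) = 1.67*g^2 + 1.73*g + 6.74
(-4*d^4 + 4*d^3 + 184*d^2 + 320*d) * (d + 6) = -4*d^5 - 20*d^4 + 208*d^3 + 1424*d^2 + 1920*d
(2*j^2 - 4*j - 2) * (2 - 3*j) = -6*j^3 + 16*j^2 - 2*j - 4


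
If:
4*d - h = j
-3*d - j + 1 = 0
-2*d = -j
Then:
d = 1/5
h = 2/5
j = 2/5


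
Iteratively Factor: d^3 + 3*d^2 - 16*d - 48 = (d - 4)*(d^2 + 7*d + 12) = (d - 4)*(d + 4)*(d + 3)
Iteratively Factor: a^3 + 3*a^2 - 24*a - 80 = (a + 4)*(a^2 - a - 20) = (a + 4)^2*(a - 5)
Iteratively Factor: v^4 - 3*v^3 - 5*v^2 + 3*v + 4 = (v - 4)*(v^3 + v^2 - v - 1) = (v - 4)*(v - 1)*(v^2 + 2*v + 1) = (v - 4)*(v - 1)*(v + 1)*(v + 1)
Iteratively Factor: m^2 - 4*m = (m - 4)*(m)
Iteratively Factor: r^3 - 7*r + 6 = (r - 1)*(r^2 + r - 6) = (r - 1)*(r + 3)*(r - 2)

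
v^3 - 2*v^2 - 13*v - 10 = (v - 5)*(v + 1)*(v + 2)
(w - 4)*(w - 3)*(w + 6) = w^3 - w^2 - 30*w + 72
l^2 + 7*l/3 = l*(l + 7/3)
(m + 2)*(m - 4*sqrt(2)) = m^2 - 4*sqrt(2)*m + 2*m - 8*sqrt(2)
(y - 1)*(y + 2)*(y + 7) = y^3 + 8*y^2 + 5*y - 14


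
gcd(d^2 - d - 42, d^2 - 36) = d + 6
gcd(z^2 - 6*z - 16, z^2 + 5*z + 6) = z + 2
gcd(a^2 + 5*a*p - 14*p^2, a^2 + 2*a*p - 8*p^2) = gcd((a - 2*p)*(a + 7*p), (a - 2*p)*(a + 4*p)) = -a + 2*p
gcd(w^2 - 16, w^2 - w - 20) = w + 4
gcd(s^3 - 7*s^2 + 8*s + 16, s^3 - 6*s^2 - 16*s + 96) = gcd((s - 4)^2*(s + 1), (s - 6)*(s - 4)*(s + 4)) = s - 4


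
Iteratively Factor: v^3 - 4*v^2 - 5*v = (v + 1)*(v^2 - 5*v) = (v - 5)*(v + 1)*(v)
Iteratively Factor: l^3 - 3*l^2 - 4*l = (l - 4)*(l^2 + l) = (l - 4)*(l + 1)*(l)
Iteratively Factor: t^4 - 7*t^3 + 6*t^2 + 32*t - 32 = (t - 4)*(t^3 - 3*t^2 - 6*t + 8) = (t - 4)^2*(t^2 + t - 2) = (t - 4)^2*(t + 2)*(t - 1)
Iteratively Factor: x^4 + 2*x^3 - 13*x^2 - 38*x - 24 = (x + 1)*(x^3 + x^2 - 14*x - 24) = (x + 1)*(x + 2)*(x^2 - x - 12) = (x + 1)*(x + 2)*(x + 3)*(x - 4)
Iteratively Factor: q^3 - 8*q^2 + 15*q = (q - 5)*(q^2 - 3*q) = q*(q - 5)*(q - 3)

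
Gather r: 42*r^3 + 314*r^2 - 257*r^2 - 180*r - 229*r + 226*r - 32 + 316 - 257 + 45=42*r^3 + 57*r^2 - 183*r + 72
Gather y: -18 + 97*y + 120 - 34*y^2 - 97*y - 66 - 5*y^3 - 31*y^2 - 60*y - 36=-5*y^3 - 65*y^2 - 60*y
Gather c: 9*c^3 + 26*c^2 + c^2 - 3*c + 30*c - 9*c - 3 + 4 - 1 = 9*c^3 + 27*c^2 + 18*c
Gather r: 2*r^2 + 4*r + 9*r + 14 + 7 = 2*r^2 + 13*r + 21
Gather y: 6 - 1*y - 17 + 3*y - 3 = 2*y - 14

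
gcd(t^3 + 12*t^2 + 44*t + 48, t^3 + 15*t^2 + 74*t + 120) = t^2 + 10*t + 24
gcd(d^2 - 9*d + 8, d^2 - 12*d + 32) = d - 8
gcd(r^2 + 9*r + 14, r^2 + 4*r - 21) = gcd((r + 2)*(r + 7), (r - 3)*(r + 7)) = r + 7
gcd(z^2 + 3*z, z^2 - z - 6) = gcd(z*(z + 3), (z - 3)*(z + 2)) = 1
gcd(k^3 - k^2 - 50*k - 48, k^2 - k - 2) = k + 1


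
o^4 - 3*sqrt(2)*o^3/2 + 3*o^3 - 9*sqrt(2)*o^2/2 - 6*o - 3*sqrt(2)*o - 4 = (o + 1)*(o + 2)*(o - 2*sqrt(2))*(o + sqrt(2)/2)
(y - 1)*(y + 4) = y^2 + 3*y - 4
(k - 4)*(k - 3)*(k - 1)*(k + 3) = k^4 - 5*k^3 - 5*k^2 + 45*k - 36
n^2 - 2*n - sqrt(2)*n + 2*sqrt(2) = (n - 2)*(n - sqrt(2))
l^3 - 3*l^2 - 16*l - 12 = (l - 6)*(l + 1)*(l + 2)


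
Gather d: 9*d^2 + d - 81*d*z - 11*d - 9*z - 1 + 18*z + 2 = 9*d^2 + d*(-81*z - 10) + 9*z + 1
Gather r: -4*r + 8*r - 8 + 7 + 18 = 4*r + 17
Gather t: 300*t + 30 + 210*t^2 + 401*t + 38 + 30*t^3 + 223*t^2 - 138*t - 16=30*t^3 + 433*t^2 + 563*t + 52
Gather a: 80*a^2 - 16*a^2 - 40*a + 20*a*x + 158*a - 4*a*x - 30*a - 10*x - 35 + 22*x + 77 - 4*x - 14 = 64*a^2 + a*(16*x + 88) + 8*x + 28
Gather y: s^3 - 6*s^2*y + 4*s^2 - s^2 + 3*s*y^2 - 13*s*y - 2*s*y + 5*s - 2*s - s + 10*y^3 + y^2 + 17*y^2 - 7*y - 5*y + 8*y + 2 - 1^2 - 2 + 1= s^3 + 3*s^2 + 2*s + 10*y^3 + y^2*(3*s + 18) + y*(-6*s^2 - 15*s - 4)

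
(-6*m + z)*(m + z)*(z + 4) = -6*m^2*z - 24*m^2 - 5*m*z^2 - 20*m*z + z^3 + 4*z^2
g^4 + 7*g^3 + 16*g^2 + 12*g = g*(g + 2)^2*(g + 3)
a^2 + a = a*(a + 1)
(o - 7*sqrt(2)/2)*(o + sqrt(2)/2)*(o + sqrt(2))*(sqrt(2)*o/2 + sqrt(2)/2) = sqrt(2)*o^4/2 - 2*o^3 + sqrt(2)*o^3/2 - 19*sqrt(2)*o^2/4 - 2*o^2 - 19*sqrt(2)*o/4 - 7*o/2 - 7/2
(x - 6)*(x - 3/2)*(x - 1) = x^3 - 17*x^2/2 + 33*x/2 - 9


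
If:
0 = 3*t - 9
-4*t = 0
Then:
No Solution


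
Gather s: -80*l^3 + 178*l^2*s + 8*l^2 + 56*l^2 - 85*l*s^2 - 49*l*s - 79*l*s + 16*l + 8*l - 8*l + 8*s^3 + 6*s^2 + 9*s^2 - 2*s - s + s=-80*l^3 + 64*l^2 + 16*l + 8*s^3 + s^2*(15 - 85*l) + s*(178*l^2 - 128*l - 2)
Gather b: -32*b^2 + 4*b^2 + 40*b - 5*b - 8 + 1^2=-28*b^2 + 35*b - 7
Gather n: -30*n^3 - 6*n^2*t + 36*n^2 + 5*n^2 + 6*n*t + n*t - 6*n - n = -30*n^3 + n^2*(41 - 6*t) + n*(7*t - 7)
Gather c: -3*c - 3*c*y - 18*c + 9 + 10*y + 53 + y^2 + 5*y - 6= c*(-3*y - 21) + y^2 + 15*y + 56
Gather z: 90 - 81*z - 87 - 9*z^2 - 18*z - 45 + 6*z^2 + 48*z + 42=-3*z^2 - 51*z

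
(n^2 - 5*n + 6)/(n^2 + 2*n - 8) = (n - 3)/(n + 4)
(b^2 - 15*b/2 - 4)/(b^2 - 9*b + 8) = (b + 1/2)/(b - 1)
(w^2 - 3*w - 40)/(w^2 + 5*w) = (w - 8)/w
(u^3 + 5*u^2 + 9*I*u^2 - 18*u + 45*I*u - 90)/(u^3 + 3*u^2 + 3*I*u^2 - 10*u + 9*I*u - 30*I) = (u + 6*I)/(u - 2)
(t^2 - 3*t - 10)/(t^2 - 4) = (t - 5)/(t - 2)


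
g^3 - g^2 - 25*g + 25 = (g - 5)*(g - 1)*(g + 5)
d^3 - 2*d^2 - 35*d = d*(d - 7)*(d + 5)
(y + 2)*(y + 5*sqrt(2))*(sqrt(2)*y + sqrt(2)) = sqrt(2)*y^3 + 3*sqrt(2)*y^2 + 10*y^2 + 2*sqrt(2)*y + 30*y + 20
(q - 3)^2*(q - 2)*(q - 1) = q^4 - 9*q^3 + 29*q^2 - 39*q + 18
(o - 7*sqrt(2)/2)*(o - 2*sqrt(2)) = o^2 - 11*sqrt(2)*o/2 + 14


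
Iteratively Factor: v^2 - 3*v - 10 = (v + 2)*(v - 5)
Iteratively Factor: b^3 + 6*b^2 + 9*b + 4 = (b + 1)*(b^2 + 5*b + 4) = (b + 1)*(b + 4)*(b + 1)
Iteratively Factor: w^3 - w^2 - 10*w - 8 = (w + 1)*(w^2 - 2*w - 8) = (w + 1)*(w + 2)*(w - 4)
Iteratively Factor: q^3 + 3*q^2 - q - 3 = (q + 3)*(q^2 - 1) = (q + 1)*(q + 3)*(q - 1)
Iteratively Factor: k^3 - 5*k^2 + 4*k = (k - 1)*(k^2 - 4*k) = k*(k - 1)*(k - 4)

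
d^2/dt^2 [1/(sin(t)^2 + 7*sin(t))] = (-4*sin(t) - 21 - 43/sin(t) + 42/sin(t)^2 + 98/sin(t)^3)/(sin(t) + 7)^3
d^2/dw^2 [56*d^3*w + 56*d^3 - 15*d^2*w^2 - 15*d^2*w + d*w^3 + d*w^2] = 2*d*(-15*d + 3*w + 1)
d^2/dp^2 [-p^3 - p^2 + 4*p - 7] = -6*p - 2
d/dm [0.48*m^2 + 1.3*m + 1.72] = 0.96*m + 1.3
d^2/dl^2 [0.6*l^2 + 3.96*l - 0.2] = 1.20000000000000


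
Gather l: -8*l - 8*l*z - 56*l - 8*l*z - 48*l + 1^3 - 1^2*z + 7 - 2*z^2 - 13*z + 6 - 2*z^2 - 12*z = l*(-16*z - 112) - 4*z^2 - 26*z + 14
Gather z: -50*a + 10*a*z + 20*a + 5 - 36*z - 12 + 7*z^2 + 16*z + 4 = -30*a + 7*z^2 + z*(10*a - 20) - 3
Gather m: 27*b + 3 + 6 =27*b + 9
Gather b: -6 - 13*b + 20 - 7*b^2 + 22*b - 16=-7*b^2 + 9*b - 2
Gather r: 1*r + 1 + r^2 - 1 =r^2 + r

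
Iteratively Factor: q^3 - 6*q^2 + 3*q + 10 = (q - 2)*(q^2 - 4*q - 5) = (q - 5)*(q - 2)*(q + 1)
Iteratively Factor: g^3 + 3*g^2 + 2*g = (g)*(g^2 + 3*g + 2) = g*(g + 1)*(g + 2)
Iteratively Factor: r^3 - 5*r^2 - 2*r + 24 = (r - 3)*(r^2 - 2*r - 8) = (r - 3)*(r + 2)*(r - 4)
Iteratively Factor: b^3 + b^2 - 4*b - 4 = (b - 2)*(b^2 + 3*b + 2) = (b - 2)*(b + 1)*(b + 2)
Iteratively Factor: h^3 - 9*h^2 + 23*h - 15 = (h - 3)*(h^2 - 6*h + 5) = (h - 5)*(h - 3)*(h - 1)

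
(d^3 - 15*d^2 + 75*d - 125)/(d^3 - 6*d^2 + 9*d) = (d^3 - 15*d^2 + 75*d - 125)/(d*(d^2 - 6*d + 9))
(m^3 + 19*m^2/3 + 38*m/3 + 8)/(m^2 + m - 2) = (m^2 + 13*m/3 + 4)/(m - 1)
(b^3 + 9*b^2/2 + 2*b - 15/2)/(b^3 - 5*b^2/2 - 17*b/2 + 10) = (b + 3)/(b - 4)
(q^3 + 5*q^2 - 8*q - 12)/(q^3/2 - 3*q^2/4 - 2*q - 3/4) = 4*(q^2 + 4*q - 12)/(2*q^2 - 5*q - 3)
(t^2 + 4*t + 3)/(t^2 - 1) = (t + 3)/(t - 1)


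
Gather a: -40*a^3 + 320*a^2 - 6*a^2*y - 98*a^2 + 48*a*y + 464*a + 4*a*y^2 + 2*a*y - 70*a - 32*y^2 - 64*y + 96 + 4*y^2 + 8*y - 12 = -40*a^3 + a^2*(222 - 6*y) + a*(4*y^2 + 50*y + 394) - 28*y^2 - 56*y + 84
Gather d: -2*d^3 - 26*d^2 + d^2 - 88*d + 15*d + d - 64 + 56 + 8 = -2*d^3 - 25*d^2 - 72*d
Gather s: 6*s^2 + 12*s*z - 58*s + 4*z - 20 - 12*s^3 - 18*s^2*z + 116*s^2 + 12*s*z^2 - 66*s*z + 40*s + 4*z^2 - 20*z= -12*s^3 + s^2*(122 - 18*z) + s*(12*z^2 - 54*z - 18) + 4*z^2 - 16*z - 20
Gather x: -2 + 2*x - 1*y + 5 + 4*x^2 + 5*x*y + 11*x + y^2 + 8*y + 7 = 4*x^2 + x*(5*y + 13) + y^2 + 7*y + 10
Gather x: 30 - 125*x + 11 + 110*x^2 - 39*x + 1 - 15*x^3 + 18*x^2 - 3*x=-15*x^3 + 128*x^2 - 167*x + 42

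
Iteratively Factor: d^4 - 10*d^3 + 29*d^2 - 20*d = (d)*(d^3 - 10*d^2 + 29*d - 20) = d*(d - 1)*(d^2 - 9*d + 20) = d*(d - 4)*(d - 1)*(d - 5)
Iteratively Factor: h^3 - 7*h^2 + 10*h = (h - 2)*(h^2 - 5*h) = h*(h - 2)*(h - 5)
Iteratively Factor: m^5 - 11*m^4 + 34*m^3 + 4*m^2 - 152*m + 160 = (m - 5)*(m^4 - 6*m^3 + 4*m^2 + 24*m - 32) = (m - 5)*(m + 2)*(m^3 - 8*m^2 + 20*m - 16) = (m - 5)*(m - 4)*(m + 2)*(m^2 - 4*m + 4) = (m - 5)*(m - 4)*(m - 2)*(m + 2)*(m - 2)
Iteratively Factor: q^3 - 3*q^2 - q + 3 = (q - 3)*(q^2 - 1) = (q - 3)*(q - 1)*(q + 1)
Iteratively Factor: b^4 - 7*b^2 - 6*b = (b + 2)*(b^3 - 2*b^2 - 3*b) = b*(b + 2)*(b^2 - 2*b - 3) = b*(b - 3)*(b + 2)*(b + 1)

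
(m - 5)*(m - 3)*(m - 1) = m^3 - 9*m^2 + 23*m - 15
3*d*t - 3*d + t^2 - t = (3*d + t)*(t - 1)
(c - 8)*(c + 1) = c^2 - 7*c - 8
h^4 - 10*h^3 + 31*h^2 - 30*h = h*(h - 5)*(h - 3)*(h - 2)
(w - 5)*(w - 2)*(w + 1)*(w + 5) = w^4 - w^3 - 27*w^2 + 25*w + 50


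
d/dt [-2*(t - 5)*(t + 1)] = 8 - 4*t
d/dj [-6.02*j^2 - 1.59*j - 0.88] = -12.04*j - 1.59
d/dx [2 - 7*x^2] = -14*x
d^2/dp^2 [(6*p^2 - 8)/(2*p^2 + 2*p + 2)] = 6*(-p^3 - 7*p^2 - 4*p + 1)/(p^6 + 3*p^5 + 6*p^4 + 7*p^3 + 6*p^2 + 3*p + 1)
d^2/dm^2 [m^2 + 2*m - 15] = 2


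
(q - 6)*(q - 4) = q^2 - 10*q + 24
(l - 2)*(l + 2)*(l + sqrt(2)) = l^3 + sqrt(2)*l^2 - 4*l - 4*sqrt(2)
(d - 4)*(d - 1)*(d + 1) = d^3 - 4*d^2 - d + 4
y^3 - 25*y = y*(y - 5)*(y + 5)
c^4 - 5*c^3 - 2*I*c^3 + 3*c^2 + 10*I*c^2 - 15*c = c*(c - 5)*(c - 3*I)*(c + I)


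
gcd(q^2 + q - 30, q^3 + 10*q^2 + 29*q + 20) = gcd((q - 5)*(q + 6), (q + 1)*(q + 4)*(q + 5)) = 1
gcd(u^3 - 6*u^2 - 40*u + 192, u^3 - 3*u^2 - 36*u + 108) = u + 6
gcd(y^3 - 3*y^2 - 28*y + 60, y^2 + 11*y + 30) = y + 5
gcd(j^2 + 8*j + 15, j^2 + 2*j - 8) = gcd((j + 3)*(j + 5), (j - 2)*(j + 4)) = 1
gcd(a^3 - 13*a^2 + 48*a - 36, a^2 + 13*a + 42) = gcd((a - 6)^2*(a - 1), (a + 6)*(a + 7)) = 1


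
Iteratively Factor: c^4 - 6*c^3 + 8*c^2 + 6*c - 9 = (c - 1)*(c^3 - 5*c^2 + 3*c + 9) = (c - 3)*(c - 1)*(c^2 - 2*c - 3) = (c - 3)^2*(c - 1)*(c + 1)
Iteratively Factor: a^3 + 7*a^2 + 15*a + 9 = (a + 3)*(a^2 + 4*a + 3) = (a + 1)*(a + 3)*(a + 3)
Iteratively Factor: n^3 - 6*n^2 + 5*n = (n)*(n^2 - 6*n + 5) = n*(n - 5)*(n - 1)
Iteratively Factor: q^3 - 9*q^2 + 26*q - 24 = (q - 2)*(q^2 - 7*q + 12) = (q - 4)*(q - 2)*(q - 3)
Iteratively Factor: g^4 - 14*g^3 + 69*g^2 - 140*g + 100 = (g - 2)*(g^3 - 12*g^2 + 45*g - 50) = (g - 5)*(g - 2)*(g^2 - 7*g + 10) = (g - 5)^2*(g - 2)*(g - 2)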